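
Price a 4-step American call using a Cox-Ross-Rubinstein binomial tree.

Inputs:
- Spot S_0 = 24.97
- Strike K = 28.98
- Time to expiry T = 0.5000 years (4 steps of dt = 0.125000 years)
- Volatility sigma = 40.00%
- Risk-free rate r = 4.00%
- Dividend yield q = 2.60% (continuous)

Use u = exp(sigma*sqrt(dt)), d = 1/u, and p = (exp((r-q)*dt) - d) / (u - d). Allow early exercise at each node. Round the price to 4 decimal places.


Answer: Price = V(0,0) = 1.6215

Derivation:
dt = T/N = 0.125000
u = exp(sigma*sqrt(dt)) = 1.151910; d = 1/u = 0.868123
p = (exp((r-q)*dt) - d) / (u - d) = 0.470875
Discount per step: exp(-r*dt) = 0.995012
Stock lattice S(k, i) with i counting down-moves:
  k=0: S(0,0) = 24.9700
  k=1: S(1,0) = 28.7632; S(1,1) = 21.6770
  k=2: S(2,0) = 33.1326; S(2,1) = 24.9700; S(2,2) = 18.8183
  k=3: S(3,0) = 38.1658; S(3,1) = 28.7632; S(3,2) = 21.6770; S(3,3) = 16.3366
  k=4: S(4,0) = 43.9635; S(4,1) = 33.1326; S(4,2) = 24.9700; S(4,3) = 18.8183; S(4,4) = 14.1822
Terminal payoffs V(N, i) = max(S_T - K, 0):
  V(4,0) = 14.983535; V(4,1) = 4.152604; V(4,2) = 0.000000; V(4,3) = 0.000000; V(4,4) = 0.000000
Backward induction: V(k, i) = exp(-r*dt) * [p * V(k+1, i) + (1-p) * V(k+1, i+1)]; then take max(V_cont, immediate exercise) for American.
  V(3,0) = exp(-r*dt) * [p*14.983535 + (1-p)*4.152604] = 9.206476; exercise = 9.185775; V(3,0) = max -> 9.206476
  V(3,1) = exp(-r*dt) * [p*4.152604 + (1-p)*0.000000] = 1.945607; exercise = 0.000000; V(3,1) = max -> 1.945607
  V(3,2) = exp(-r*dt) * [p*0.000000 + (1-p)*0.000000] = 0.000000; exercise = 0.000000; V(3,2) = max -> 0.000000
  V(3,3) = exp(-r*dt) * [p*0.000000 + (1-p)*0.000000] = 0.000000; exercise = 0.000000; V(3,3) = max -> 0.000000
  V(2,0) = exp(-r*dt) * [p*9.206476 + (1-p)*1.945607] = 5.337816; exercise = 4.152604; V(2,0) = max -> 5.337816
  V(2,1) = exp(-r*dt) * [p*1.945607 + (1-p)*0.000000] = 0.911569; exercise = 0.000000; V(2,1) = max -> 0.911569
  V(2,2) = exp(-r*dt) * [p*0.000000 + (1-p)*0.000000] = 0.000000; exercise = 0.000000; V(2,2) = max -> 0.000000
  V(1,0) = exp(-r*dt) * [p*5.337816 + (1-p)*0.911569] = 2.980839; exercise = 0.000000; V(1,0) = max -> 2.980839
  V(1,1) = exp(-r*dt) * [p*0.911569 + (1-p)*0.000000] = 0.427095; exercise = 0.000000; V(1,1) = max -> 0.427095
  V(0,0) = exp(-r*dt) * [p*2.980839 + (1-p)*0.427095] = 1.621463; exercise = 0.000000; V(0,0) = max -> 1.621463


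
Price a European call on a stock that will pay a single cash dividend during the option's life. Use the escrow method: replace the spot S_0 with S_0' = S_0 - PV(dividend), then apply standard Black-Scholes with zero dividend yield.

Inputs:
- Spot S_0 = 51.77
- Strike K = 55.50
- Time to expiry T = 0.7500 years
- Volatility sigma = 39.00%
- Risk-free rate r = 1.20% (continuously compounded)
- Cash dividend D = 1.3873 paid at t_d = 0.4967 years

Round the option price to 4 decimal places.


PV(D) = D * exp(-r * t_d) = 1.3873 * 0.99405733 = 1.37905573
S_0' = S_0 - PV(D) = 51.7700 - 1.37905573 = 50.39094427
d1 = (ln(S_0'/K) + (r + sigma^2/2)*T) / (sigma*sqrt(T)) = -0.09040429
d2 = d1 - sigma*sqrt(T) = -0.42815419
exp(-rT) = 0.99104038
N(d1) = 0.46398298; N(d2) = 0.33426943
C = S_0' * N(d1) - K * exp(-rT) * N(d2) = 50.39094427 * 0.46398298 - 55.5000 * 0.99104038 * 0.33426943 = 4.9948

Answer: Price = 4.9948


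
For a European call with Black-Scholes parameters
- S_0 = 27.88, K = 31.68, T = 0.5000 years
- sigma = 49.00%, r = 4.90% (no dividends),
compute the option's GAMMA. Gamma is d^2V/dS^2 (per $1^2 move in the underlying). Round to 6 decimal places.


d1 = -0.1248288245; d2 = -0.4713111473
phi(d1) = 0.3958461510; exp(-qT) = 1.0000000000; exp(-rT) = 0.9757976889
Gamma = exp(-qT) * phi(d1) / (S * sigma * sqrt(T)) = 1.0000000000 * 0.3958461510 / (27.8800 * 0.4900 * 0.7071067812) = 0.040978

Answer: Gamma = 0.040978


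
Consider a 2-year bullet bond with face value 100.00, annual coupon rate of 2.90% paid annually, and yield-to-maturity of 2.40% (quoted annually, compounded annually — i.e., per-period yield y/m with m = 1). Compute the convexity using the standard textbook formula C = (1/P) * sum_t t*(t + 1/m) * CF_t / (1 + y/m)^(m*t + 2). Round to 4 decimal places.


Coupon per period c = face * coupon_rate / m = 2.900000
Periods per year m = 1; per-period yield y/m = 0.024000
Number of cashflows N = 2
Cashflows (t years, CF_t, discount factor 1/(1+y/m)^(m*t), PV):
  t = 1.0000: CF_t = 2.900000, DF = 0.976562, PV = 2.832031
  t = 2.0000: CF_t = 102.900000, DF = 0.953674, PV = 98.133087
Price P = sum_t PV_t = 100.965118
Convexity numerator sum_t t*(t + 1/m) * CF_t / (1+y/m)^(m*t + 2):
  t = 1.0000: term = 5.401671
  t = 2.0000: term = 561.522029
Convexity = (1/P) * sum = 566.923700 / 100.965118 = 5.615045

Answer: Convexity = 5.6150


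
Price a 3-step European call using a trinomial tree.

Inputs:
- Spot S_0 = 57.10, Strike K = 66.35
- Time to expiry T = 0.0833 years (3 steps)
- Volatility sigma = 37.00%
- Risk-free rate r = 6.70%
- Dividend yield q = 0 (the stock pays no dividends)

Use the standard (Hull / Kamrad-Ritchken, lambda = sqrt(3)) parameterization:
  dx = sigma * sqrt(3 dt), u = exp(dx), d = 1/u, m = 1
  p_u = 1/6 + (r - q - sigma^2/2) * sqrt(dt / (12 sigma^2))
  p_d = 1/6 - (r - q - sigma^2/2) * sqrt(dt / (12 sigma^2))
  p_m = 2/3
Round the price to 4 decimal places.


dt = T/N = 0.027767; dx = sigma*sqrt(3*dt) = 0.106788
u = exp(dx) = 1.112699; d = 1/u = 0.898716
p_u = 0.166478, p_m = 0.666667, p_d = 0.166855
Discount per step: exp(-r*dt) = 0.998141
Stock lattice S(k, j) with j the centered position index:
  k=0: S(0,+0) = 57.1000
  k=1: S(1,-1) = 51.3167; S(1,+0) = 57.1000; S(1,+1) = 63.5351
  k=2: S(2,-2) = 46.1191; S(2,-1) = 51.3167; S(2,+0) = 57.1000; S(2,+1) = 63.5351; S(2,+2) = 70.6954
  k=3: S(3,-3) = 41.4480; S(3,-2) = 46.1191; S(3,-1) = 51.3167; S(3,+0) = 57.1000; S(3,+1) = 63.5351; S(3,+2) = 70.6954; S(3,+3) = 78.6627
Terminal payoffs V(N, j) = max(S_T - K, 0):
  V(3,-3) = 0.000000; V(3,-2) = 0.000000; V(3,-1) = 0.000000; V(3,+0) = 0.000000; V(3,+1) = 0.000000; V(3,+2) = 4.345434; V(3,+3) = 12.312726
Backward induction: V(k, j) = exp(-r*dt) * [p_u * V(k+1, j+1) + p_m * V(k+1, j) + p_d * V(k+1, j-1)]
  V(2,-2) = exp(-r*dt) * [p_u*0.000000 + p_m*0.000000 + p_d*0.000000] = 0.000000
  V(2,-1) = exp(-r*dt) * [p_u*0.000000 + p_m*0.000000 + p_d*0.000000] = 0.000000
  V(2,+0) = exp(-r*dt) * [p_u*0.000000 + p_m*0.000000 + p_d*0.000000] = 0.000000
  V(2,+1) = exp(-r*dt) * [p_u*4.345434 + p_m*0.000000 + p_d*0.000000] = 0.722075
  V(2,+2) = exp(-r*dt) * [p_u*12.312726 + p_m*4.345434 + p_d*0.000000] = 4.937562
  V(1,-1) = exp(-r*dt) * [p_u*0.000000 + p_m*0.000000 + p_d*0.000000] = 0.000000
  V(1,+0) = exp(-r*dt) * [p_u*0.722075 + p_m*0.000000 + p_d*0.000000] = 0.119986
  V(1,+1) = exp(-r*dt) * [p_u*4.937562 + p_m*0.722075 + p_d*0.000000] = 1.300957
  V(0,+0) = exp(-r*dt) * [p_u*1.300957 + p_m*0.119986 + p_d*0.000000] = 0.296021

Answer: Price = V(0,0) = 0.2960


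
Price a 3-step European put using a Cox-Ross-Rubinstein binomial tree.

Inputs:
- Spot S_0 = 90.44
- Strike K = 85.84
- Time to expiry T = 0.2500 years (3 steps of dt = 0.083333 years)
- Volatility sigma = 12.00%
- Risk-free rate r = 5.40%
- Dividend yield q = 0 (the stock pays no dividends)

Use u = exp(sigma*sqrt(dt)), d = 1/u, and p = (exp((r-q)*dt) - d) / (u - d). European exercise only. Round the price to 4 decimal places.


Answer: Price = V(0,0) = 0.3726

Derivation:
dt = T/N = 0.083333
u = exp(sigma*sqrt(dt)) = 1.035248; d = 1/u = 0.965952
p = (exp((r-q)*dt) - d) / (u - d) = 0.556426
Discount per step: exp(-r*dt) = 0.995510
Stock lattice S(k, i) with i counting down-moves:
  k=0: S(0,0) = 90.4400
  k=1: S(1,0) = 93.6278; S(1,1) = 87.3607
  k=2: S(2,0) = 96.9280; S(2,1) = 90.4400; S(2,2) = 84.3863
  k=3: S(3,0) = 100.3445; S(3,1) = 93.6278; S(3,2) = 87.3607; S(3,3) = 81.5131
Terminal payoffs V(N, i) = max(K - S_T, 0):
  V(3,0) = 0.000000; V(3,1) = 0.000000; V(3,2) = 0.000000; V(3,3) = 4.326912
Backward induction: V(k, i) = exp(-r*dt) * [p * V(k+1, i) + (1-p) * V(k+1, i+1)].
  V(2,0) = exp(-r*dt) * [p*0.000000 + (1-p)*0.000000] = 0.000000
  V(2,1) = exp(-r*dt) * [p*0.000000 + (1-p)*0.000000] = 0.000000
  V(2,2) = exp(-r*dt) * [p*0.000000 + (1-p)*4.326912] = 1.910689
  V(1,0) = exp(-r*dt) * [p*0.000000 + (1-p)*0.000000] = 0.000000
  V(1,1) = exp(-r*dt) * [p*0.000000 + (1-p)*1.910689] = 0.843727
  V(0,0) = exp(-r*dt) * [p*0.000000 + (1-p)*0.843727] = 0.372575


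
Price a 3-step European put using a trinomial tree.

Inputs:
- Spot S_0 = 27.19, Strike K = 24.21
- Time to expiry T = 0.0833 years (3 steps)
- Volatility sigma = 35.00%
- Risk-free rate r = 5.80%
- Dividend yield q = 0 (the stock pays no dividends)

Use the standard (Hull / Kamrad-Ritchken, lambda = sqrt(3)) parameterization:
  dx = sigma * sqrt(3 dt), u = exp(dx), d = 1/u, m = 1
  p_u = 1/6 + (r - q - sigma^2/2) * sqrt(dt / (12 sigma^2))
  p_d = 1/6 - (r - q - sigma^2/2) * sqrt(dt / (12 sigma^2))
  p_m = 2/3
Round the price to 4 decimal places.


Answer: Price = V(0,0) = 0.1300

Derivation:
dt = T/N = 0.027767; dx = sigma*sqrt(3*dt) = 0.101016
u = exp(dx) = 1.106294; d = 1/u = 0.903918
p_u = 0.166220, p_m = 0.666667, p_d = 0.167113
Discount per step: exp(-r*dt) = 0.998391
Stock lattice S(k, j) with j the centered position index:
  k=0: S(0,+0) = 27.1900
  k=1: S(1,-1) = 24.5775; S(1,+0) = 27.1900; S(1,+1) = 30.0801
  k=2: S(2,-2) = 22.2161; S(2,-1) = 24.5775; S(2,+0) = 27.1900; S(2,+1) = 30.0801; S(2,+2) = 33.2775
  k=3: S(3,-3) = 20.0815; S(3,-2) = 22.2161; S(3,-1) = 24.5775; S(3,+0) = 27.1900; S(3,+1) = 30.0801; S(3,+2) = 33.2775; S(3,+3) = 36.8147
Terminal payoffs V(N, j) = max(K - S_T, 0):
  V(3,-3) = 4.128460; V(3,-2) = 1.993904; V(3,-1) = 0.000000; V(3,+0) = 0.000000; V(3,+1) = 0.000000; V(3,+2) = 0.000000; V(3,+3) = 0.000000
Backward induction: V(k, j) = exp(-r*dt) * [p_u * V(k+1, j+1) + p_m * V(k+1, j) + p_d * V(k+1, j-1)]
  V(2,-2) = exp(-r*dt) * [p_u*0.000000 + p_m*1.993904 + p_d*4.128460] = 2.015941
  V(2,-1) = exp(-r*dt) * [p_u*0.000000 + p_m*0.000000 + p_d*1.993904] = 0.332672
  V(2,+0) = exp(-r*dt) * [p_u*0.000000 + p_m*0.000000 + p_d*0.000000] = 0.000000
  V(2,+1) = exp(-r*dt) * [p_u*0.000000 + p_m*0.000000 + p_d*0.000000] = 0.000000
  V(2,+2) = exp(-r*dt) * [p_u*0.000000 + p_m*0.000000 + p_d*0.000000] = 0.000000
  V(1,-1) = exp(-r*dt) * [p_u*0.000000 + p_m*0.332672 + p_d*2.015941] = 0.557773
  V(1,+0) = exp(-r*dt) * [p_u*0.000000 + p_m*0.000000 + p_d*0.332672] = 0.055504
  V(1,+1) = exp(-r*dt) * [p_u*0.000000 + p_m*0.000000 + p_d*0.000000] = 0.000000
  V(0,+0) = exp(-r*dt) * [p_u*0.000000 + p_m*0.055504 + p_d*0.557773] = 0.130005


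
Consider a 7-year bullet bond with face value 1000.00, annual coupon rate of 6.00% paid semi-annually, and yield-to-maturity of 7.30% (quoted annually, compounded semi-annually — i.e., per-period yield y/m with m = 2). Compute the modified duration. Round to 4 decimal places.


Coupon per period c = face * coupon_rate / m = 30.000000
Periods per year m = 2; per-period yield y/m = 0.036500
Number of cashflows N = 14
Cashflows (t years, CF_t, discount factor 1/(1+y/m)^(m*t), PV):
  t = 0.5000: CF_t = 30.000000, DF = 0.964785, PV = 28.943560
  t = 1.0000: CF_t = 30.000000, DF = 0.930811, PV = 27.924322
  t = 1.5000: CF_t = 30.000000, DF = 0.898033, PV = 26.940977
  t = 2.0000: CF_t = 30.000000, DF = 0.866409, PV = 25.992259
  t = 2.5000: CF_t = 30.000000, DF = 0.835898, PV = 25.076950
  t = 3.0000: CF_t = 30.000000, DF = 0.806462, PV = 24.193874
  t = 3.5000: CF_t = 30.000000, DF = 0.778063, PV = 23.341895
  t = 4.0000: CF_t = 30.000000, DF = 0.750664, PV = 22.519918
  t = 4.5000: CF_t = 30.000000, DF = 0.724230, PV = 21.726887
  t = 5.0000: CF_t = 30.000000, DF = 0.698726, PV = 20.961782
  t = 5.5000: CF_t = 30.000000, DF = 0.674121, PV = 20.223619
  t = 6.0000: CF_t = 30.000000, DF = 0.650382, PV = 19.511451
  t = 6.5000: CF_t = 30.000000, DF = 0.627479, PV = 18.824362
  t = 7.0000: CF_t = 1030.000000, DF = 0.605382, PV = 623.543756
Price P = sum_t PV_t = 929.725613
First compute Macaulay numerator sum_t t * PV_t:
  t * PV_t at t = 0.5000: 14.471780
  t * PV_t at t = 1.0000: 27.924322
  t * PV_t at t = 1.5000: 40.411465
  t * PV_t at t = 2.0000: 51.984518
  t * PV_t at t = 2.5000: 62.692376
  t * PV_t at t = 3.0000: 72.581622
  t * PV_t at t = 3.5000: 81.696632
  t * PV_t at t = 4.0000: 90.079672
  t * PV_t at t = 4.5000: 97.770990
  t * PV_t at t = 5.0000: 104.808908
  t * PV_t at t = 5.5000: 111.229907
  t * PV_t at t = 6.0000: 117.068709
  t * PV_t at t = 6.5000: 122.358354
  t * PV_t at t = 7.0000: 4364.806292
Macaulay duration D = 5359.885547 / 929.725613 = 5.765019
Modified duration = D / (1 + y/m) = 5.765019 / (1 + 0.036500) = 5.562006

Answer: Modified duration = 5.5620


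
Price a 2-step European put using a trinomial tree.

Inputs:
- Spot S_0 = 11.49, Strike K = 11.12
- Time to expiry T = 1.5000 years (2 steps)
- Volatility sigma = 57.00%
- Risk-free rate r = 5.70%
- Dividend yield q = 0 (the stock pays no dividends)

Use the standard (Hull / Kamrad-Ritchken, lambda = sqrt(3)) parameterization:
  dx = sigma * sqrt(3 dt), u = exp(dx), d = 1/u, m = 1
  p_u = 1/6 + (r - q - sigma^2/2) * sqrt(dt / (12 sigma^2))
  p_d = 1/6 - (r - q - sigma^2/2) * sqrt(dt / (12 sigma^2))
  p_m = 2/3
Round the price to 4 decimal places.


Answer: Price = V(0,0) = 2.0009

Derivation:
dt = T/N = 0.750000; dx = sigma*sqrt(3*dt) = 0.855000
u = exp(dx) = 2.351374; d = 1/u = 0.425283
p_u = 0.120417, p_m = 0.666667, p_d = 0.212917
Discount per step: exp(-r*dt) = 0.958151
Stock lattice S(k, j) with j the centered position index:
  k=0: S(0,+0) = 11.4900
  k=1: S(1,-1) = 4.8865; S(1,+0) = 11.4900; S(1,+1) = 27.0173
  k=2: S(2,-2) = 2.0781; S(2,-1) = 4.8865; S(2,+0) = 11.4900; S(2,+1) = 27.0173; S(2,+2) = 63.5278
Terminal payoffs V(N, j) = max(K - S_T, 0):
  V(2,-2) = 9.041852; V(2,-1) = 6.233496; V(2,+0) = 0.000000; V(2,+1) = 0.000000; V(2,+2) = 0.000000
Backward induction: V(k, j) = exp(-r*dt) * [p_u * V(k+1, j+1) + p_m * V(k+1, j) + p_d * V(k+1, j-1)]
  V(1,-1) = exp(-r*dt) * [p_u*0.000000 + p_m*6.233496 + p_d*9.041852] = 5.826348
  V(1,+0) = exp(-r*dt) * [p_u*0.000000 + p_m*0.000000 + p_d*6.233496] = 1.271672
  V(1,+1) = exp(-r*dt) * [p_u*0.000000 + p_m*0.000000 + p_d*0.000000] = 0.000000
  V(0,+0) = exp(-r*dt) * [p_u*0.000000 + p_m*1.271672 + p_d*5.826348] = 2.000914


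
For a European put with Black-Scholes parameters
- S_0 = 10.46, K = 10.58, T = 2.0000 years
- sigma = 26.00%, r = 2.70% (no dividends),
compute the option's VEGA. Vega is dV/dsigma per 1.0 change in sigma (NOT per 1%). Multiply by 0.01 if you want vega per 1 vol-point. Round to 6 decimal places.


Answer: Vega = 5.642278

Derivation:
d1 = 0.2996855397; d2 = -0.0680099866
phi(d1) = 0.3814237777; exp(-qT) = 1.0000000000; exp(-rT) = 0.9474321065
Vega = S * exp(-qT) * phi(d1) * sqrt(T) = 10.4600 * 1.0000000000 * 0.3814237777 * 1.4142135624 = 5.642278


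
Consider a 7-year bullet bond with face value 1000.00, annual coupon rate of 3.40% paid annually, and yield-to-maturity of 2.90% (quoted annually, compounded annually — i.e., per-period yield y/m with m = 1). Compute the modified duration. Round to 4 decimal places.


Coupon per period c = face * coupon_rate / m = 34.000000
Periods per year m = 1; per-period yield y/m = 0.029000
Number of cashflows N = 7
Cashflows (t years, CF_t, discount factor 1/(1+y/m)^(m*t), PV):
  t = 1.0000: CF_t = 34.000000, DF = 0.971817, PV = 33.041788
  t = 2.0000: CF_t = 34.000000, DF = 0.944429, PV = 32.110581
  t = 3.0000: CF_t = 34.000000, DF = 0.917812, PV = 31.205618
  t = 4.0000: CF_t = 34.000000, DF = 0.891946, PV = 30.326160
  t = 5.0000: CF_t = 34.000000, DF = 0.866808, PV = 29.471487
  t = 6.0000: CF_t = 34.000000, DF = 0.842379, PV = 28.640900
  t = 7.0000: CF_t = 1034.000000, DF = 0.818639, PV = 846.472621
Price P = sum_t PV_t = 1031.269155
First compute Macaulay numerator sum_t t * PV_t:
  t * PV_t at t = 1.0000: 33.041788
  t * PV_t at t = 2.0000: 64.221163
  t * PV_t at t = 3.0000: 93.616855
  t * PV_t at t = 4.0000: 121.304639
  t * PV_t at t = 5.0000: 147.357433
  t * PV_t at t = 6.0000: 171.845403
  t * PV_t at t = 7.0000: 5925.308346
Macaulay duration D = 6556.695627 / 1031.269155 = 6.357890
Modified duration = D / (1 + y/m) = 6.357890 / (1 + 0.029000) = 6.178707

Answer: Modified duration = 6.1787


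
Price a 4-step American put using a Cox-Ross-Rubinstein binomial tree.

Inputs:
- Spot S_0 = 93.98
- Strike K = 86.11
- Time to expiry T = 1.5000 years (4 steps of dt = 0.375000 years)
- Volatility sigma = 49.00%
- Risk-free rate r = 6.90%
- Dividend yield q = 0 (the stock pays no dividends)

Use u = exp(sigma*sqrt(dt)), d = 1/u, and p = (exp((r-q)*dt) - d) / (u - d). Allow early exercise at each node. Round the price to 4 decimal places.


Answer: Price = V(0,0) = 13.6427

Derivation:
dt = T/N = 0.375000
u = exp(sigma*sqrt(dt)) = 1.349943; d = 1/u = 0.740772
p = (exp((r-q)*dt) - d) / (u - d) = 0.468572
Discount per step: exp(-r*dt) = 0.974457
Stock lattice S(k, i) with i counting down-moves:
  k=0: S(0,0) = 93.9800
  k=1: S(1,0) = 126.8677; S(1,1) = 69.6177
  k=2: S(2,0) = 171.2641; S(2,1) = 93.9800; S(2,2) = 51.5709
  k=3: S(3,0) = 231.1968; S(3,1) = 126.8677; S(3,2) = 69.6177; S(3,3) = 38.2023
  k=4: S(4,0) = 312.1026; S(4,1) = 171.2641; S(4,2) = 93.9800; S(4,3) = 51.5709; S(4,4) = 28.2992
Terminal payoffs V(N, i) = max(K - S_T, 0):
  V(4,0) = 0.000000; V(4,1) = 0.000000; V(4,2) = 0.000000; V(4,3) = 34.539129; V(4,4) = 57.810843
Backward induction: V(k, i) = exp(-r*dt) * [p * V(k+1, i) + (1-p) * V(k+1, i+1)]; then take max(V_cont, immediate exercise) for American.
  V(3,0) = exp(-r*dt) * [p*0.000000 + (1-p)*0.000000] = 0.000000; exercise = 0.000000; V(3,0) = max -> 0.000000
  V(3,1) = exp(-r*dt) * [p*0.000000 + (1-p)*0.000000] = 0.000000; exercise = 0.000000; V(3,1) = max -> 0.000000
  V(3,2) = exp(-r*dt) * [p*0.000000 + (1-p)*34.539129] = 17.886206; exercise = 16.492254; V(3,2) = max -> 17.886206
  V(3,3) = exp(-r*dt) * [p*34.539129 + (1-p)*57.810843] = 45.708229; exercise = 47.907746; V(3,3) = max -> 47.907746
  V(2,0) = exp(-r*dt) * [p*0.000000 + (1-p)*0.000000] = 0.000000; exercise = 0.000000; V(2,0) = max -> 0.000000
  V(2,1) = exp(-r*dt) * [p*0.000000 + (1-p)*17.886206] = 9.262433; exercise = 0.000000; V(2,1) = max -> 9.262433
  V(2,2) = exp(-r*dt) * [p*17.886206 + (1-p)*47.907746] = 32.976095; exercise = 34.539129; V(2,2) = max -> 34.539129
  V(1,0) = exp(-r*dt) * [p*0.000000 + (1-p)*9.262433] = 4.796583; exercise = 0.000000; V(1,0) = max -> 4.796583
  V(1,1) = exp(-r*dt) * [p*9.262433 + (1-p)*34.539129] = 22.115465; exercise = 16.492254; V(1,1) = max -> 22.115465
  V(0,0) = exp(-r*dt) * [p*4.796583 + (1-p)*22.115465] = 13.642706; exercise = 0.000000; V(0,0) = max -> 13.642706


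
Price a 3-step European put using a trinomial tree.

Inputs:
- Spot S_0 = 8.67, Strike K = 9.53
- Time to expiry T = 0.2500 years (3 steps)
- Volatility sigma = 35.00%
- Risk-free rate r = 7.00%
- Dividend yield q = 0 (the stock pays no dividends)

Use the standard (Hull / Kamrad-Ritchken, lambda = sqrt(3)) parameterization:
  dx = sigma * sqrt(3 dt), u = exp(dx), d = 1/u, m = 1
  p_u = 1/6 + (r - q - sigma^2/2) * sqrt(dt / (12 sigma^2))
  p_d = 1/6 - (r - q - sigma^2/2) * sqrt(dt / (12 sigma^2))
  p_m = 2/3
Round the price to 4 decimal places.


dt = T/N = 0.083333; dx = sigma*sqrt(3*dt) = 0.175000
u = exp(dx) = 1.191246; d = 1/u = 0.839457
p_u = 0.168750, p_m = 0.666667, p_d = 0.164583
Discount per step: exp(-r*dt) = 0.994184
Stock lattice S(k, j) with j the centered position index:
  k=0: S(0,+0) = 8.6700
  k=1: S(1,-1) = 7.2781; S(1,+0) = 8.6700; S(1,+1) = 10.3281
  k=2: S(2,-2) = 6.1096; S(2,-1) = 7.2781; S(2,+0) = 8.6700; S(2,+1) = 10.3281; S(2,+2) = 12.3033
  k=3: S(3,-3) = 5.1288; S(3,-2) = 6.1096; S(3,-1) = 7.2781; S(3,+0) = 8.6700; S(3,+1) = 10.3281; S(3,+2) = 12.3033; S(3,+3) = 14.6563
Terminal payoffs V(N, j) = max(K - S_T, 0):
  V(3,-3) = 4.401215; V(3,-2) = 3.420354; V(3,-1) = 2.251908; V(3,+0) = 0.860000; V(3,+1) = 0.000000; V(3,+2) = 0.000000; V(3,+3) = 0.000000
Backward induction: V(k, j) = exp(-r*dt) * [p_u * V(k+1, j+1) + p_m * V(k+1, j) + p_d * V(k+1, j-1)]
  V(2,-2) = exp(-r*dt) * [p_u*2.251908 + p_m*3.420354 + p_d*4.401215] = 3.364926
  V(2,-1) = exp(-r*dt) * [p_u*0.860000 + p_m*2.251908 + p_d*3.420354] = 2.196480
  V(2,+0) = exp(-r*dt) * [p_u*0.000000 + p_m*0.860000 + p_d*2.251908] = 0.938469
  V(2,+1) = exp(-r*dt) * [p_u*0.000000 + p_m*0.000000 + p_d*0.860000] = 0.140718
  V(2,+2) = exp(-r*dt) * [p_u*0.000000 + p_m*0.000000 + p_d*0.000000] = 0.000000
  V(1,-1) = exp(-r*dt) * [p_u*0.938469 + p_m*2.196480 + p_d*3.364926] = 2.163838
  V(1,+0) = exp(-r*dt) * [p_u*0.140718 + p_m*0.938469 + p_d*2.196480] = 1.005017
  V(1,+1) = exp(-r*dt) * [p_u*0.000000 + p_m*0.140718 + p_d*0.938469] = 0.246825
  V(0,+0) = exp(-r*dt) * [p_u*0.246825 + p_m*1.005017 + p_d*2.163838] = 1.061584

Answer: Price = V(0,0) = 1.0616


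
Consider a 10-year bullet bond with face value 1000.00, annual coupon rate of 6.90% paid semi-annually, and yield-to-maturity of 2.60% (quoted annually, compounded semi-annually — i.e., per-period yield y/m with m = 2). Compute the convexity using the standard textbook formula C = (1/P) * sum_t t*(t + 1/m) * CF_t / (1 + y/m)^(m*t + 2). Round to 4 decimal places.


Answer: Convexity = 72.8778

Derivation:
Coupon per period c = face * coupon_rate / m = 34.500000
Periods per year m = 2; per-period yield y/m = 0.013000
Number of cashflows N = 20
Cashflows (t years, CF_t, discount factor 1/(1+y/m)^(m*t), PV):
  t = 0.5000: CF_t = 34.500000, DF = 0.987167, PV = 34.057256
  t = 1.0000: CF_t = 34.500000, DF = 0.974498, PV = 33.620193
  t = 1.5000: CF_t = 34.500000, DF = 0.961992, PV = 33.188740
  t = 2.0000: CF_t = 34.500000, DF = 0.949647, PV = 32.762823
  t = 2.5000: CF_t = 34.500000, DF = 0.937460, PV = 32.342372
  t = 3.0000: CF_t = 34.500000, DF = 0.925429, PV = 31.927317
  t = 3.5000: CF_t = 34.500000, DF = 0.913553, PV = 31.517588
  t = 4.0000: CF_t = 34.500000, DF = 0.901829, PV = 31.113118
  t = 4.5000: CF_t = 34.500000, DF = 0.890256, PV = 30.713838
  t = 5.0000: CF_t = 34.500000, DF = 0.878831, PV = 30.319682
  t = 5.5000: CF_t = 34.500000, DF = 0.867553, PV = 29.930584
  t = 6.0000: CF_t = 34.500000, DF = 0.856420, PV = 29.546480
  t = 6.5000: CF_t = 34.500000, DF = 0.845429, PV = 29.167305
  t = 7.0000: CF_t = 34.500000, DF = 0.834580, PV = 28.792996
  t = 7.5000: CF_t = 34.500000, DF = 0.823869, PV = 28.423491
  t = 8.0000: CF_t = 34.500000, DF = 0.813296, PV = 28.058727
  t = 8.5000: CF_t = 34.500000, DF = 0.802859, PV = 27.698645
  t = 9.0000: CF_t = 34.500000, DF = 0.792556, PV = 27.343184
  t = 9.5000: CF_t = 34.500000, DF = 0.782385, PV = 26.992284
  t = 10.0000: CF_t = 1034.500000, DF = 0.772345, PV = 798.990449
Price P = sum_t PV_t = 1376.507071
Convexity numerator sum_t t*(t + 1/m) * CF_t / (1+y/m)^(m*t + 2):
  t = 0.5000: term = 16.594370
  t = 1.0000: term = 49.144234
  t = 1.5000: term = 97.027116
  t = 2.0000: term = 159.636584
  t = 2.5000: term = 236.381912
  t = 3.0000: term = 326.687736
  t = 3.5000: term = 429.993730
  t = 4.0000: term = 545.754275
  t = 4.5000: term = 673.438148
  t = 5.0000: term = 812.528203
  t = 5.5000: term = 962.521070
  t = 6.0000: term = 1122.926852
  t = 6.5000: term = 1293.268833
  t = 7.0000: term = 1473.083187
  t = 7.5000: term = 1661.918699
  t = 8.0000: term = 1859.336485
  t = 8.5000: term = 2064.909719
  t = 9.0000: term = 2278.223370
  t = 9.5000: term = 2498.873939
  t = 10.0000: term = 81754.562000
Convexity = (1/P) * sum = 100316.810463 / 1376.507071 = 72.877802


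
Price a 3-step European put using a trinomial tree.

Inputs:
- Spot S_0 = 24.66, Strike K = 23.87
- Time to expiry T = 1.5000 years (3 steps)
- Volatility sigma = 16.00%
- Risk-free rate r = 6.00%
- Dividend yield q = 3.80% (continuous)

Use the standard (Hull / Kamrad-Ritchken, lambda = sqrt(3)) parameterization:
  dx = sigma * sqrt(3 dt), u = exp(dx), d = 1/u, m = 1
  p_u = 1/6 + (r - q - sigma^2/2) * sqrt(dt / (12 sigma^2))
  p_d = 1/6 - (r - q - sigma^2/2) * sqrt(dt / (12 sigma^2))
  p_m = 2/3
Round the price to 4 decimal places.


Answer: Price = V(0,0) = 1.0723

Derivation:
dt = T/N = 0.500000; dx = sigma*sqrt(3*dt) = 0.195959
u = exp(dx) = 1.216477; d = 1/u = 0.822046
p_u = 0.178404, p_m = 0.666667, p_d = 0.154930
Discount per step: exp(-r*dt) = 0.970446
Stock lattice S(k, j) with j the centered position index:
  k=0: S(0,+0) = 24.6600
  k=1: S(1,-1) = 20.2716; S(1,+0) = 24.6600; S(1,+1) = 29.9983
  k=2: S(2,-2) = 16.6642; S(2,-1) = 20.2716; S(2,+0) = 24.6600; S(2,+1) = 29.9983; S(2,+2) = 36.4923
  k=3: S(3,-3) = 13.6988; S(3,-2) = 16.6642; S(3,-1) = 20.2716; S(3,+0) = 24.6600; S(3,+1) = 29.9983; S(3,+2) = 36.4923; S(3,+3) = 44.3920
Terminal payoffs V(N, j) = max(K - S_T, 0):
  V(3,-3) = 10.171245; V(3,-2) = 7.205776; V(3,-1) = 3.598351; V(3,+0) = 0.000000; V(3,+1) = 0.000000; V(3,+2) = 0.000000; V(3,+3) = 0.000000
Backward induction: V(k, j) = exp(-r*dt) * [p_u * V(k+1, j+1) + p_m * V(k+1, j) + p_d * V(k+1, j-1)]
  V(2,-2) = exp(-r*dt) * [p_u*3.598351 + p_m*7.205776 + p_d*10.171245] = 6.814116
  V(2,-1) = exp(-r*dt) * [p_u*0.000000 + p_m*3.598351 + p_d*7.205776] = 3.411396
  V(2,+0) = exp(-r*dt) * [p_u*0.000000 + p_m*0.000000 + p_d*3.598351] = 0.541014
  V(2,+1) = exp(-r*dt) * [p_u*0.000000 + p_m*0.000000 + p_d*0.000000] = 0.000000
  V(2,+2) = exp(-r*dt) * [p_u*0.000000 + p_m*0.000000 + p_d*0.000000] = 0.000000
  V(1,-1) = exp(-r*dt) * [p_u*0.541014 + p_m*3.411396 + p_d*6.814116] = 3.325222
  V(1,+0) = exp(-r*dt) * [p_u*0.000000 + p_m*0.541014 + p_d*3.411396] = 0.862922
  V(1,+1) = exp(-r*dt) * [p_u*0.000000 + p_m*0.000000 + p_d*0.541014] = 0.081342
  V(0,+0) = exp(-r*dt) * [p_u*0.081342 + p_m*0.862922 + p_d*3.325222] = 1.072312


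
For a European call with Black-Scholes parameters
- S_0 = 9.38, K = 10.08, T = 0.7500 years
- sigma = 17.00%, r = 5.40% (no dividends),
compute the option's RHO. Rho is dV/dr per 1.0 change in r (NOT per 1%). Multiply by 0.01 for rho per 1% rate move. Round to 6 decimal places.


Answer: Rho = 2.808916

Derivation:
d1 = -0.1401670581; d2 = -0.2873913767
phi(d1) = 0.3950424959; exp(-qT) = 1.0000000000; exp(-rT) = 0.9603091645
N(d2) = 0.3869063316
Rho = K*T*exp(-rT)*N(d2) = 10.0800 * 0.7500 * 0.9603091645 * 0.3869063316 = 2.808916


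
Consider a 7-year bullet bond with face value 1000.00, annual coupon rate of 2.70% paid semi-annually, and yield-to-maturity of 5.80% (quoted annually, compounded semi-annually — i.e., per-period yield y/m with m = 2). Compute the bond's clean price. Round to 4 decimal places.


Coupon per period c = face * coupon_rate / m = 13.500000
Periods per year m = 2; per-period yield y/m = 0.029000
Number of cashflows N = 14
Cashflows (t years, CF_t, discount factor 1/(1+y/m)^(m*t), PV):
  t = 0.5000: CF_t = 13.500000, DF = 0.971817, PV = 13.119534
  t = 1.0000: CF_t = 13.500000, DF = 0.944429, PV = 12.749790
  t = 1.5000: CF_t = 13.500000, DF = 0.917812, PV = 12.390466
  t = 2.0000: CF_t = 13.500000, DF = 0.891946, PV = 12.041269
  t = 2.5000: CF_t = 13.500000, DF = 0.866808, PV = 11.701914
  t = 3.0000: CF_t = 13.500000, DF = 0.842379, PV = 11.372122
  t = 3.5000: CF_t = 13.500000, DF = 0.818639, PV = 11.051625
  t = 4.0000: CF_t = 13.500000, DF = 0.795567, PV = 10.740160
  t = 4.5000: CF_t = 13.500000, DF = 0.773146, PV = 10.437474
  t = 5.0000: CF_t = 13.500000, DF = 0.751357, PV = 10.143318
  t = 5.5000: CF_t = 13.500000, DF = 0.730182, PV = 9.857451
  t = 6.0000: CF_t = 13.500000, DF = 0.709603, PV = 9.579642
  t = 6.5000: CF_t = 13.500000, DF = 0.689605, PV = 9.309662
  t = 7.0000: CF_t = 1013.500000, DF = 0.670170, PV = 679.216936
Price P = sum_t PV_t = 823.711362

Answer: Price = 823.7114


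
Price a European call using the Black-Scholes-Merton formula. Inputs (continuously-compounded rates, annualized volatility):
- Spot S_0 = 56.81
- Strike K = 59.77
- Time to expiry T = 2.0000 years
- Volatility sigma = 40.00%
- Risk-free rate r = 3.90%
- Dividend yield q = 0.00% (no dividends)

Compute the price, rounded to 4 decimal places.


d1 = (ln(S/K) + (r - q + 0.5*sigma^2) * T) / (sigma * sqrt(T)) = 0.33094101
d2 = d1 - sigma * sqrt(T) = -0.23474442
exp(-rT) = 0.92496443; exp(-qT) = 1.00000000
C = S_0 * exp(-qT) * N(d1) - K * exp(-rT) * N(d2)
N(d1) = 0.62965548; N(d2) = 0.40720355
C = 56.8100 * 1.00000000 * 0.62965548 - 59.7700 * 0.92496443 * 0.40720355 = 13.2584

Answer: Price = 13.2584


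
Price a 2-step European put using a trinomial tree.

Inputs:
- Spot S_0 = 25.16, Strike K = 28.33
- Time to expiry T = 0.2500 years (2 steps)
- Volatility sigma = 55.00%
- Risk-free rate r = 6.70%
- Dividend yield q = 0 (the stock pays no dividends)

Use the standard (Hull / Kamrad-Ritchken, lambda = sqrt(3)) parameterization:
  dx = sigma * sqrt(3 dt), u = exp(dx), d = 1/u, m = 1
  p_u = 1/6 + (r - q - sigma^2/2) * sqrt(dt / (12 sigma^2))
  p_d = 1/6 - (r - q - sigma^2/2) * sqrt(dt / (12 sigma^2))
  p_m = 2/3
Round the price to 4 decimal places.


Answer: Price = V(0,0) = 4.5412

Derivation:
dt = T/N = 0.125000; dx = sigma*sqrt(3*dt) = 0.336805
u = exp(dx) = 1.400466; d = 1/u = 0.714048
p_u = 0.151033, p_m = 0.666667, p_d = 0.182301
Discount per step: exp(-r*dt) = 0.991660
Stock lattice S(k, j) with j the centered position index:
  k=0: S(0,+0) = 25.1600
  k=1: S(1,-1) = 17.9655; S(1,+0) = 25.1600; S(1,+1) = 35.2357
  k=2: S(2,-2) = 12.8282; S(2,-1) = 17.9655; S(2,+0) = 25.1600; S(2,+1) = 35.2357; S(2,+2) = 49.3464
Terminal payoffs V(N, j) = max(K - S_T, 0):
  V(2,-2) = 15.501802; V(2,-1) = 10.364548; V(2,+0) = 3.170000; V(2,+1) = 0.000000; V(2,+2) = 0.000000
Backward induction: V(k, j) = exp(-r*dt) * [p_u * V(k+1, j+1) + p_m * V(k+1, j) + p_d * V(k+1, j-1)]
  V(1,-1) = exp(-r*dt) * [p_u*3.170000 + p_m*10.364548 + p_d*15.501802] = 10.129273
  V(1,+0) = exp(-r*dt) * [p_u*0.000000 + p_m*3.170000 + p_d*10.364548] = 3.969414
  V(1,+1) = exp(-r*dt) * [p_u*0.000000 + p_m*0.000000 + p_d*3.170000] = 0.573074
  V(0,+0) = exp(-r*dt) * [p_u*0.573074 + p_m*3.969414 + p_d*10.129273] = 4.541210


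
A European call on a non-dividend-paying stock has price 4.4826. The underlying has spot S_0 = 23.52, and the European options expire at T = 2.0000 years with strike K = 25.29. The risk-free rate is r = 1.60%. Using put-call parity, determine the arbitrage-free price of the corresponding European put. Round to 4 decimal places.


Put-call parity: C - P = S_0 * exp(-qT) - K * exp(-rT).
S_0 * exp(-qT) = 23.5200 * 1.00000000 = 23.52000000
K * exp(-rT) = 25.2900 * 0.96850658 = 24.49353146
P = C - S*exp(-qT) + K*exp(-rT)
P = 4.4826 - 23.52000000 + 24.49353146 = 5.4561

Answer: Put price = 5.4561


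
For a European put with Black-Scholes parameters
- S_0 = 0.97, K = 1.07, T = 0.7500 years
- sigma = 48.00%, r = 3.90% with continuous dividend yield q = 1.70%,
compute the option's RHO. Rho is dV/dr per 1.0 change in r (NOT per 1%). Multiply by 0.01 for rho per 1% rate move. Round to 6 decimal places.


Answer: Rho = -0.512015

Derivation:
d1 = 0.0115040506; d2 = -0.4041881432
phi(d1) = 0.3989158826; exp(-qT) = 0.9873309369; exp(-rT) = 0.9711736407
N(-d2) = 0.6569628140
Rho = -K*T*exp(-rT)*N(-d2) = -1.0700 * 0.7500 * 0.9711736407 * 0.6569628140 = -0.512015


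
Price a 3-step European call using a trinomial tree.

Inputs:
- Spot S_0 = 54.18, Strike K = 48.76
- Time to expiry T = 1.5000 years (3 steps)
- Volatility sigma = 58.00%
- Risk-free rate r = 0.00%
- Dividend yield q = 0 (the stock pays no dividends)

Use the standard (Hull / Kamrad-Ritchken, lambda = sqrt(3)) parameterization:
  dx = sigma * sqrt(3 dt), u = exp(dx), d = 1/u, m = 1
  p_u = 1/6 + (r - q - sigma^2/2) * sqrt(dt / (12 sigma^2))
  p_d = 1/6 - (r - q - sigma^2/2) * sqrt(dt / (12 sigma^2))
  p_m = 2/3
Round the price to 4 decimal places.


Answer: Price = V(0,0) = 15.9842

Derivation:
dt = T/N = 0.500000; dx = sigma*sqrt(3*dt) = 0.710352
u = exp(dx) = 2.034707; d = 1/u = 0.491471
p_u = 0.107471, p_m = 0.666667, p_d = 0.225863
Discount per step: exp(-r*dt) = 1.000000
Stock lattice S(k, j) with j the centered position index:
  k=0: S(0,+0) = 54.1800
  k=1: S(1,-1) = 26.6279; S(1,+0) = 54.1800; S(1,+1) = 110.2404
  k=2: S(2,-2) = 13.0868; S(2,-1) = 26.6279; S(2,+0) = 54.1800; S(2,+1) = 110.2404; S(2,+2) = 224.3071
  k=3: S(3,-3) = 6.4318; S(3,-2) = 13.0868; S(3,-1) = 26.6279; S(3,+0) = 54.1800; S(3,+1) = 110.2404; S(3,+2) = 224.3071; S(3,+3) = 456.3992
Terminal payoffs V(N, j) = max(S_T - K, 0):
  V(3,-3) = 0.000000; V(3,-2) = 0.000000; V(3,-1) = 0.000000; V(3,+0) = 5.420000; V(3,+1) = 61.480447; V(3,+2) = 175.547053; V(3,+3) = 407.639222
Backward induction: V(k, j) = exp(-r*dt) * [p_u * V(k+1, j+1) + p_m * V(k+1, j) + p_d * V(k+1, j-1)]
  V(2,-2) = exp(-r*dt) * [p_u*0.000000 + p_m*0.000000 + p_d*0.000000] = 0.000000
  V(2,-1) = exp(-r*dt) * [p_u*5.420000 + p_m*0.000000 + p_d*0.000000] = 0.582491
  V(2,+0) = exp(-r*dt) * [p_u*61.480447 + p_m*5.420000 + p_d*0.000000] = 10.220678
  V(2,+1) = exp(-r*dt) * [p_u*175.547053 + p_m*61.480447 + p_d*5.420000] = 61.077299
  V(2,+2) = exp(-r*dt) * [p_u*407.639222 + p_m*175.547053 + p_d*61.480447] = 174.726765
  V(1,-1) = exp(-r*dt) * [p_u*10.220678 + p_m*0.582491 + p_d*0.000000] = 1.486750
  V(1,+0) = exp(-r*dt) * [p_u*61.077299 + p_m*10.220678 + p_d*0.582491] = 13.509366
  V(1,+1) = exp(-r*dt) * [p_u*174.726765 + p_m*61.077299 + p_d*10.220678] = 61.804670
  V(0,+0) = exp(-r*dt) * [p_u*61.804670 + p_m*13.509366 + p_d*1.486750] = 15.984234


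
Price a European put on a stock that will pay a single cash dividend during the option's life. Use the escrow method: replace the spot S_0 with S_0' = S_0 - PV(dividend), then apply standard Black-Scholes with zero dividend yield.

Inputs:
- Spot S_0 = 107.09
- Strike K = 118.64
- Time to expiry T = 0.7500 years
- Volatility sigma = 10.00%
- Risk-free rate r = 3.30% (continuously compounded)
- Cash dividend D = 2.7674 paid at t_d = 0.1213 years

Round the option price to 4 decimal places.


PV(D) = D * exp(-r * t_d) = 2.7674 * 0.99600510 = 2.75634452
S_0' = S_0 - PV(D) = 107.0900 - 2.75634452 = 104.33365548
d1 = (ln(S_0'/K) + (r + sigma^2/2)*T) / (sigma*sqrt(T)) = -1.15469717
d2 = d1 - sigma*sqrt(T) = -1.24129971
exp(-rT) = 0.97555377
N(-d1) = 0.87589277; N(-d2) = 0.89275247
P = K * exp(-rT) * N(-d2) - S_0' * N(-d1) = 118.6400 * 0.97555377 * 0.89275247 - 104.33365548 * 0.87589277 = 11.9418

Answer: Price = 11.9418


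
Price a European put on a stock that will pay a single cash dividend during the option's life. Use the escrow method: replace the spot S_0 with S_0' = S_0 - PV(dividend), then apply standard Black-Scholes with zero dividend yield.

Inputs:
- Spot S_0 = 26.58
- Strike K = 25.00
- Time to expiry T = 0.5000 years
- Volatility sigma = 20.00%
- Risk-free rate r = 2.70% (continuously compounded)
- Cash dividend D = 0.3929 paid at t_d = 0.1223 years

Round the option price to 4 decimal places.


Answer: Price = 0.7981

Derivation:
PV(D) = D * exp(-r * t_d) = 0.3929 * 0.99670335 = 0.39160474
S_0' = S_0 - PV(D) = 26.5800 - 0.39160474 = 26.18839526
d1 = (ln(S_0'/K) + (r + sigma^2/2)*T) / (sigma*sqrt(T)) = 0.49455443
d2 = d1 - sigma*sqrt(T) = 0.35313308
exp(-rT) = 0.98659072
N(-d1) = 0.31045734; N(-d2) = 0.36199434
P = K * exp(-rT) * N(-d2) - S_0' * N(-d1) = 25.0000 * 0.98659072 * 0.36199434 - 26.18839526 * 0.31045734 = 0.7981


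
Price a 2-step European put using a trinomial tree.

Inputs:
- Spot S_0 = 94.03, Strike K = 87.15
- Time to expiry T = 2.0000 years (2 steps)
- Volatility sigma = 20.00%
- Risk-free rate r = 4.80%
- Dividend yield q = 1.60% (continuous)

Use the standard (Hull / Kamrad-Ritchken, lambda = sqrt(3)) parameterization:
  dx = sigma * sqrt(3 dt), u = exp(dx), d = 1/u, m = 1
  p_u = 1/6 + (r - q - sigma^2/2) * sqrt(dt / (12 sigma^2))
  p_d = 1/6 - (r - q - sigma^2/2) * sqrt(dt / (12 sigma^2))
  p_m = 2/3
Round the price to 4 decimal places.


Answer: Price = V(0,0) = 4.5485

Derivation:
dt = T/N = 1.000000; dx = sigma*sqrt(3*dt) = 0.346410
u = exp(dx) = 1.413982; d = 1/u = 0.707222
p_u = 0.183987, p_m = 0.666667, p_d = 0.149346
Discount per step: exp(-r*dt) = 0.953134
Stock lattice S(k, j) with j the centered position index:
  k=0: S(0,+0) = 94.0300
  k=1: S(1,-1) = 66.5001; S(1,+0) = 94.0300; S(1,+1) = 132.9568
  k=2: S(2,-2) = 47.0304; S(2,-1) = 66.5001; S(2,+0) = 94.0300; S(2,+1) = 132.9568; S(2,+2) = 187.9985
Terminal payoffs V(N, j) = max(K - S_T, 0):
  V(2,-2) = 40.119630; V(2,-1) = 20.649882; V(2,+0) = 0.000000; V(2,+1) = 0.000000; V(2,+2) = 0.000000
Backward induction: V(k, j) = exp(-r*dt) * [p_u * V(k+1, j+1) + p_m * V(k+1, j) + p_d * V(k+1, j-1)]
  V(1,-1) = exp(-r*dt) * [p_u*0.000000 + p_m*20.649882 + p_d*40.119630] = 18.832304
  V(1,+0) = exp(-r*dt) * [p_u*0.000000 + p_m*0.000000 + p_d*20.649882] = 2.939446
  V(1,+1) = exp(-r*dt) * [p_u*0.000000 + p_m*0.000000 + p_d*0.000000] = 0.000000
  V(0,+0) = exp(-r*dt) * [p_u*0.000000 + p_m*2.939446 + p_d*18.832304] = 4.548510


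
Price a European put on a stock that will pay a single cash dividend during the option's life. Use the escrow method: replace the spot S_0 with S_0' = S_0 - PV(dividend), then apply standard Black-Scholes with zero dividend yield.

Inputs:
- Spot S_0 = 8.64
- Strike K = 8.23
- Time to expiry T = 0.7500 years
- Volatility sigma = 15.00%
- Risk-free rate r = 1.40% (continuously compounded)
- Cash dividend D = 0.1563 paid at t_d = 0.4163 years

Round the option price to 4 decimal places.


PV(D) = D * exp(-r * t_d) = 0.1563 * 0.99418875 = 0.15539170
S_0' = S_0 - PV(D) = 8.6400 - 0.15539170 = 8.48460830
d1 = (ln(S_0'/K) + (r + sigma^2/2)*T) / (sigma*sqrt(T)) = 0.38032155
d2 = d1 - sigma*sqrt(T) = 0.25041774
exp(-rT) = 0.98955493
N(-d1) = 0.35185337; N(-d2) = 0.40113216
P = K * exp(-rT) * N(-d2) - S_0' * N(-d1) = 8.2300 * 0.98955493 * 0.40113216 - 8.48460830 * 0.35185337 = 0.2815

Answer: Price = 0.2815


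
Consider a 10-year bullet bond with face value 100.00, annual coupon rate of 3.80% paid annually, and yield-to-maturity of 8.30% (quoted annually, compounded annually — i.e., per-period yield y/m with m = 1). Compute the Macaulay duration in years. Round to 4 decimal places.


Answer: Macaulay duration = 8.1544 years

Derivation:
Coupon per period c = face * coupon_rate / m = 3.800000
Periods per year m = 1; per-period yield y/m = 0.083000
Number of cashflows N = 10
Cashflows (t years, CF_t, discount factor 1/(1+y/m)^(m*t), PV):
  t = 1.0000: CF_t = 3.800000, DF = 0.923361, PV = 3.508772
  t = 2.0000: CF_t = 3.800000, DF = 0.852596, PV = 3.239863
  t = 3.0000: CF_t = 3.800000, DF = 0.787254, PV = 2.991564
  t = 4.0000: CF_t = 3.800000, DF = 0.726919, PV = 2.762293
  t = 5.0000: CF_t = 3.800000, DF = 0.671209, PV = 2.550594
  t = 6.0000: CF_t = 3.800000, DF = 0.619768, PV = 2.355119
  t = 7.0000: CF_t = 3.800000, DF = 0.572270, PV = 2.174625
  t = 8.0000: CF_t = 3.800000, DF = 0.528412, PV = 2.007964
  t = 9.0000: CF_t = 3.800000, DF = 0.487915, PV = 1.854076
  t = 10.0000: CF_t = 103.800000, DF = 0.450521, PV = 46.764122
Price P = sum_t PV_t = 70.208992
Macaulay numerator sum_t t * PV_t:
  t * PV_t at t = 1.0000: 3.508772
  t * PV_t at t = 2.0000: 6.479727
  t * PV_t at t = 3.0000: 8.974691
  t * PV_t at t = 4.0000: 11.049173
  t * PV_t at t = 5.0000: 12.752969
  t * PV_t at t = 6.0000: 14.130714
  t * PV_t at t = 7.0000: 15.222376
  t * PV_t at t = 8.0000: 16.063713
  t * PV_t at t = 9.0000: 16.686682
  t * PV_t at t = 10.0000: 467.641223
Macaulay duration D = (sum_t t * PV_t) / P = 572.510039 / 70.208992 = 8.154369


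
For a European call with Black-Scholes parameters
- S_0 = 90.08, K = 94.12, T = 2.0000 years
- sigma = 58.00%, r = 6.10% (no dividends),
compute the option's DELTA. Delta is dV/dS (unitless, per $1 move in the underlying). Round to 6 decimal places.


Answer: Delta = 0.693351

Derivation:
d1 = 0.5053711678; d2 = -0.3148726984
phi(d1) = 0.3511160295; exp(-qT) = 1.0000000000; exp(-rT) = 0.8851483685
N(d1) = 0.6933509172
Delta = exp(-qT) * N(d1) = 1.0000000000 * 0.6933509172 = 0.693351


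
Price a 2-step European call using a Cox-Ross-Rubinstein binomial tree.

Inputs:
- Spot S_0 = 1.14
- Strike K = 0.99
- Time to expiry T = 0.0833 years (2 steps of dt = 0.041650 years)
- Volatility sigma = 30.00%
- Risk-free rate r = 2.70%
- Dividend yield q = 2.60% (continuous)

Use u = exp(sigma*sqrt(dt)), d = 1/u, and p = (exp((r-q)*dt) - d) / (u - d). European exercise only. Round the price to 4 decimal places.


dt = T/N = 0.041650
u = exp(sigma*sqrt(dt)) = 1.063138; d = 1/u = 0.940612
p = (exp((r-q)*dt) - d) / (u - d) = 0.485038
Discount per step: exp(-r*dt) = 0.998876
Stock lattice S(k, i) with i counting down-moves:
  k=0: S(0,0) = 1.1400
  k=1: S(1,0) = 1.2120; S(1,1) = 1.0723
  k=2: S(2,0) = 1.2885; S(2,1) = 1.1400; S(2,2) = 1.0086
Terminal payoffs V(N, i) = max(S_T - K, 0):
  V(2,0) = 0.298499; V(2,1) = 0.150000; V(2,2) = 0.018615
Backward induction: V(k, i) = exp(-r*dt) * [p * V(k+1, i) + (1-p) * V(k+1, i+1)].
  V(1,0) = exp(-r*dt) * [p*0.298499 + (1-p)*0.150000] = 0.221778
  V(1,1) = exp(-r*dt) * [p*0.150000 + (1-p)*0.018615] = 0.082249
  V(0,0) = exp(-r*dt) * [p*0.221778 + (1-p)*0.082249] = 0.149758

Answer: Price = V(0,0) = 0.1498
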